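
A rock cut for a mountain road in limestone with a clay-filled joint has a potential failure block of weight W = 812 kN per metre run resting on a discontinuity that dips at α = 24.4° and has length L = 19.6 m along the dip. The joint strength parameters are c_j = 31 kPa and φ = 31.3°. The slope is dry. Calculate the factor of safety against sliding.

Resolving the block weight along and normal to the plane and applying the Mohr–Coulomb strength on the joint:
N' = W cosα = 812·cos24.4° = 739.5 kN/m
Driving force T = W sinα = 812·sin24.4° = 335.4 kN/m
Resisting force R = c_j·L + N'·tanφ = 31·19.6 + 739.5·tan31.3° = 607.6 + 449.6 = 1057.2 kN/m
FS = R / T = 1057.2 / 335.4 = 3.152

FS = 3.15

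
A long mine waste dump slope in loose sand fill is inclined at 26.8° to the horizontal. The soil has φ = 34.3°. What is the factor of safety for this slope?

FS = 1.35

For a dry cohesionless infinite slope the factor of safety is FS = tanφ / tanβ.
FS = tan34.3° / tan26.8° = 0.6822 / 0.5051 = 1.350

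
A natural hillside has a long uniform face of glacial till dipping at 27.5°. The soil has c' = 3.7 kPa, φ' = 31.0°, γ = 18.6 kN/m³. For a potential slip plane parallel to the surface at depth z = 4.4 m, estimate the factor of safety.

FS = 1.26

For an infinite slope with a slip plane parallel to the surface (no pore pressure): FS = [c' + γz cos²β tanφ'] / [γz sinβ cosβ].
γz = 18.6·4.4 = 81.84 kN/m²
Numerator = 3.7 + 81.84·cos²27.5°·tan31.0° = 3.7 + 81.84·0.7868·0.6009 = 42.390 kPa
Denominator = 81.84·sin27.5°·cos27.5° = 81.84·0.4617·0.8870 = 33.520 kPa
FS = 42.390 / 33.520 = 1.265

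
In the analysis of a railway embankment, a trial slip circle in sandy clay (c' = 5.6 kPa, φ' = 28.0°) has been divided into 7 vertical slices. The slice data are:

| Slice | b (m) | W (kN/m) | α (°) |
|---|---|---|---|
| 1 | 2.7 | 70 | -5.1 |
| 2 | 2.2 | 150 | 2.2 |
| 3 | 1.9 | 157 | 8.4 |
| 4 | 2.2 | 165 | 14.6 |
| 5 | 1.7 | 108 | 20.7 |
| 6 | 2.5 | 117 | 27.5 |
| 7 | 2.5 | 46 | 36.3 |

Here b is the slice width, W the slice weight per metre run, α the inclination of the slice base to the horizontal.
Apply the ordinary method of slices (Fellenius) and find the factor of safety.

FS = 2.76

Ordinary method of slices: FS = Σ[c'·Δl_i + (W_i cosα_i)·tanφ'] / Σ W_i sinα_i, with Δl_i = b_i / cosα_i.
Slice 1: Δl = 2.7/cos(-5.1°) = 2.711 m; N'_1 = 70·cos(-5.1°) = 69.7; c'Δl = 15.18; W sinα = -6.2
Slice 2: Δl = 2.2/cos2.2° = 2.202 m; N'_2 = 150·cos2.2° = 149.9; c'Δl = 12.33; W sinα = 5.8
Slice 3: Δl = 1.9/cos8.4° = 1.921 m; N'_3 = 157·cos8.4° = 155.3; c'Δl = 10.76; W sinα = 22.9
Slice 4: Δl = 2.2/cos14.6° = 2.273 m; N'_4 = 165·cos14.6° = 159.7; c'Δl = 12.73; W sinα = 41.6
Slice 5: Δl = 1.7/cos20.7° = 1.817 m; N'_5 = 108·cos20.7° = 101.0; c'Δl = 10.18; W sinα = 38.2
Slice 6: Δl = 2.5/cos27.5° = 2.818 m; N'_6 = 117·cos27.5° = 103.8; c'Δl = 15.78; W sinα = 54.0
Slice 7: Δl = 2.5/cos36.3° = 3.102 m; N'_7 = 46·cos36.3° = 37.1; c'Δl = 17.37; W sinα = 27.2
Σc'Δl = 94.3 kN/m; ΣN' = 776.5 kN/m; ΣW sinα = 183.5 kN/m
Resisting = 94.3 + 776.5·tan28.0° = 94.3 + 412.9 = 507.2 kN/m
FS = 507.2 / 183.5 = 2.764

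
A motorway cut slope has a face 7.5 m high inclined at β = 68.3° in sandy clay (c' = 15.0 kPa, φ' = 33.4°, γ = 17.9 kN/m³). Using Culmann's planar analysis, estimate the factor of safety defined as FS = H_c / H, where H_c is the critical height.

H_c = (4c'/γ) · sinβ cosφ' / [1 − cos(β − φ')]
    = (4·15.0/17.9) · sin68.3°·cos33.4° / [1 − cos34.9°]
    = 3.352 · 0.7757 / 0.1798 = 14.46 m
FS = H_c / H = 14.46 / 7.5 = 1.928

FS = 1.93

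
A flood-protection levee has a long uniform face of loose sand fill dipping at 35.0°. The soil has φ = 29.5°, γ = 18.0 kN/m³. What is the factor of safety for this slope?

FS = 0.81

For a dry cohesionless infinite slope the factor of safety is FS = tanφ / tanβ.
FS = tan29.5° / tan35.0° = 0.5658 / 0.7002 = 0.808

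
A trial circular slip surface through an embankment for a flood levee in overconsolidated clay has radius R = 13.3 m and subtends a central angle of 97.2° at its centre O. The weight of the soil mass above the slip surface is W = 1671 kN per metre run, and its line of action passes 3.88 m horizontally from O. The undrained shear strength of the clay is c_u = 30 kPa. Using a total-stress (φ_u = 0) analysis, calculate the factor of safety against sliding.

FS = 1.39

Taking moments about the centre O, the resisting moment is provided by the undrained shear strength acting along the arc:
Arc length L_a = R·θ = 13.3·(97.2°·π/180) = 13.3·1.6965 = 22.56 m
M_R = c_u·L_a·R = 30·22.56·13.3 = 9002.6 kN·m/m
M_D = W·d = 1671·3.88 = 6483.5 kN·m/m
FS = M_R / M_D = 9002.6 / 6483.5 = 1.389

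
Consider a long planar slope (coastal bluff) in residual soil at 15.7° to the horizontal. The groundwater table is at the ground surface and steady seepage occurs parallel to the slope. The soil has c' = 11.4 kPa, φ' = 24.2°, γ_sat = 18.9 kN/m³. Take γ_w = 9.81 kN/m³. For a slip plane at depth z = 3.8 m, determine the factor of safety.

With seepage parallel to the slope and the water table at the surface, the effective normal stress on the slip plane uses the buoyant unit weight γ' = γ_sat − γ_w while the driving shear stress uses γ_sat:
FS = [c' + γ' z cos²β tanφ'] / [γ_sat z sinβ cosβ]
γ' = 18.9 − 9.81 = 9.09 kN/m³
Numerator = 11.4 + 9.09·3.8·cos²15.7°·tan24.2° = 11.4 + 9.09·3.8·0.9268·0.4494 = 25.787 kPa
Denominator = 18.9·3.8·sin15.7°·cos15.7° = 18.9·3.8·0.2706·0.9627 = 18.709 kPa
FS = 25.787 / 18.709 = 1.378

FS = 1.38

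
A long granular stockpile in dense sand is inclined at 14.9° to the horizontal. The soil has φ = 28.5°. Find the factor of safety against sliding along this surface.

For a dry cohesionless infinite slope the factor of safety is FS = tanφ / tanβ.
FS = tan28.5° / tan14.9° = 0.5430 / 0.2661 = 2.041

FS = 2.04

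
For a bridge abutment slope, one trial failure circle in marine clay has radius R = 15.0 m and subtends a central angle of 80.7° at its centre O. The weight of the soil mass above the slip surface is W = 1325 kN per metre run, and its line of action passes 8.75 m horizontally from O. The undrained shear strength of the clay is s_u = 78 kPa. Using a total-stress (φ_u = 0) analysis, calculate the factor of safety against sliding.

Taking moments about the centre O, the resisting moment is provided by the undrained shear strength acting along the arc:
Arc length L_a = R·θ = 15.0·(80.7°·π/180) = 15.0·1.4085 = 21.13 m
M_R = s_u·L_a·R = 78·21.13·15.0 = 24718.8 kN·m/m
M_D = W·d = 1325·8.75 = 11593.8 kN·m/m
FS = M_R / M_D = 24718.8 / 11593.8 = 2.132

FS = 2.13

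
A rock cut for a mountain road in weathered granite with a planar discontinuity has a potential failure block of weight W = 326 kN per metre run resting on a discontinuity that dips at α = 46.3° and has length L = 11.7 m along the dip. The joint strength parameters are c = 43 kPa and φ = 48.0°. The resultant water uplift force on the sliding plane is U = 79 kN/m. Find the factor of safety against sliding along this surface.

Resolving the block weight along and normal to the plane and applying the Mohr–Coulomb strength on the joint:
N' = W cosα − U = 326·cos46.3° − 79 = 146.2 kN/m
Driving force T = W sinα = 326·sin46.3° = 235.7 kN/m
Resisting force R = c·L + N'·tanφ = 43·11.7 + 146.2·tan48.0° = 503.1 + 162.4 = 665.5 kN/m
FS = R / T = 665.5 / 235.7 = 2.824

FS = 2.82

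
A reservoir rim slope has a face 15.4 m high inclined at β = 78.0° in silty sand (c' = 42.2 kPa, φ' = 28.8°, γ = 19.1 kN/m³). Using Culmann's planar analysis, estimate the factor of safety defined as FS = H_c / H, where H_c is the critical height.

FS = 1.42

H_c = (4c'/γ) · sinβ cosφ' / [1 − cos(β − φ')]
    = (4·42.2/19.1) · sin78.0°·cos28.8° / [1 − cos49.2°]
    = 8.838 · 0.8572 / 0.3466 = 21.86 m
FS = H_c / H = 21.86 / 15.4 = 1.419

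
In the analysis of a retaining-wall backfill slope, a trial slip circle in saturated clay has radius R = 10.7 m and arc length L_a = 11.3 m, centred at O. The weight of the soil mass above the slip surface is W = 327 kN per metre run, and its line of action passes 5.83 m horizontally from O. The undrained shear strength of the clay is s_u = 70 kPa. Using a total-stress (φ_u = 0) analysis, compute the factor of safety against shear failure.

FS = 4.44

Taking moments about the centre O, the resisting moment is provided by the undrained shear strength acting along the arc:
M_R = s_u·L_a·R = 70·11.30·10.7 = 8463.7 kN·m/m
M_D = W·d = 327·5.83 = 1906.4 kN·m/m
FS = M_R / M_D = 8463.7 / 1906.4 = 4.440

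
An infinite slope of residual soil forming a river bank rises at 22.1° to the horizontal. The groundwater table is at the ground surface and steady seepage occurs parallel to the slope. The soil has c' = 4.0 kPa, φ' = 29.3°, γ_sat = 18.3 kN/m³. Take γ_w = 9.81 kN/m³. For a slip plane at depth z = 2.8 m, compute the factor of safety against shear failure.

With seepage parallel to the slope and the water table at the surface, the effective normal stress on the slip plane uses the buoyant unit weight γ' = γ_sat − γ_w while the driving shear stress uses γ_sat:
FS = [c' + γ' z cos²β tanφ'] / [γ_sat z sinβ cosβ]
γ' = 18.3 − 9.81 = 8.49 kN/m³
Numerator = 4.0 + 8.49·2.8·cos²22.1°·tan29.3° = 4.0 + 8.49·2.8·0.8585·0.5612 = 15.452 kPa
Denominator = 18.3·2.8·sin22.1°·cos22.1° = 18.3·2.8·0.3762·0.9265 = 17.861 kPa
FS = 15.452 / 17.861 = 0.865

FS = 0.87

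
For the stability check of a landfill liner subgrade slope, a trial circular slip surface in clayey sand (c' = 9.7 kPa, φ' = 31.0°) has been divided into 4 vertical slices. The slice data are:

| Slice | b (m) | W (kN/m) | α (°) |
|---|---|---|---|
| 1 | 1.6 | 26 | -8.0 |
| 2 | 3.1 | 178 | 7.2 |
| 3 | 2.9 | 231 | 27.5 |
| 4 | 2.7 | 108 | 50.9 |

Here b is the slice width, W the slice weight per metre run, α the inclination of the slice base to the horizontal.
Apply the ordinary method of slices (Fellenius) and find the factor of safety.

FS = 1.94

Ordinary method of slices: FS = Σ[c'·Δl_i + (W_i cosα_i)·tanφ'] / Σ W_i sinα_i, with Δl_i = b_i / cosα_i.
Slice 1: Δl = 1.6/cos(-8.0°) = 1.616 m; N'_1 = 26·cos(-8.0°) = 25.7; c'Δl = 15.67; W sinα = -3.6
Slice 2: Δl = 3.1/cos7.2° = 3.125 m; N'_2 = 178·cos7.2° = 176.6; c'Δl = 30.31; W sinα = 22.3
Slice 3: Δl = 2.9/cos27.5° = 3.269 m; N'_3 = 231·cos27.5° = 204.9; c'Δl = 31.71; W sinα = 106.7
Slice 4: Δl = 2.7/cos50.9° = 4.281 m; N'_4 = 108·cos50.9° = 68.1; c'Δl = 41.53; W sinα = 83.8
Σc'Δl = 119.2 kN/m; ΣN' = 475.4 kN/m; ΣW sinα = 209.2 kN/m
Resisting = 119.2 + 475.4·tan31.0° = 119.2 + 285.6 = 404.8 kN/m
FS = 404.8 / 209.2 = 1.936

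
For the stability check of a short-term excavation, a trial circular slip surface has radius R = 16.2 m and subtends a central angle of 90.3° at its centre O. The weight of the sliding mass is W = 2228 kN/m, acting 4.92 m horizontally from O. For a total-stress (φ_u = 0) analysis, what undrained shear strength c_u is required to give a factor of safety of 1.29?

FS = c_u·L_a·R / (W·d), so c_u = FS·W·d / (L_a·R).
Arc length L_a = R·θ = 16.2·(90.3°·π/180) = 16.2·1.5760 = 25.53 m
c_u = 1.29·2228·4.92 / (25.53·16.2) = 14140.7 / 413.61 = 34.19 kPa

c_u = 34.2 kPa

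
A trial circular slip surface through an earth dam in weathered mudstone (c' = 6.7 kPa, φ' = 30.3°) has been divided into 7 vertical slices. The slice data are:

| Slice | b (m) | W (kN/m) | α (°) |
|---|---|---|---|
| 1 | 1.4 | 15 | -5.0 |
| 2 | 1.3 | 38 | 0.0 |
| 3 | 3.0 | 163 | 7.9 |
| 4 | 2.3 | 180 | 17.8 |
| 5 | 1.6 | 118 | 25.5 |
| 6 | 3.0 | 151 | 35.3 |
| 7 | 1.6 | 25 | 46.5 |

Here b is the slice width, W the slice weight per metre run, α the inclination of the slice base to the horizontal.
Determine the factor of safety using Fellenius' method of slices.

Ordinary method of slices: FS = Σ[c'·Δl_i + (W_i cosα_i)·tanφ'] / Σ W_i sinα_i, with Δl_i = b_i / cosα_i.
Slice 1: Δl = 1.4/cos(-5.0°) = 1.405 m; N'_1 = 15·cos(-5.0°) = 14.9; c'Δl = 9.42; W sinα = -1.3
Slice 2: Δl = 1.3/cos0.0° = 1.300 m; N'_2 = 38·cos0.0° = 38.0; c'Δl = 8.71; W sinα = 0.0
Slice 3: Δl = 3.0/cos7.9° = 3.029 m; N'_3 = 163·cos7.9° = 161.5; c'Δl = 20.29; W sinα = 22.4
Slice 4: Δl = 2.3/cos17.8° = 2.416 m; N'_4 = 180·cos17.8° = 171.4; c'Δl = 16.18; W sinα = 55.0
Slice 5: Δl = 1.6/cos25.5° = 1.773 m; N'_5 = 118·cos25.5° = 106.5; c'Δl = 11.88; W sinα = 50.8
Slice 6: Δl = 3.0/cos35.3° = 3.676 m; N'_6 = 151·cos35.3° = 123.2; c'Δl = 24.63; W sinα = 87.3
Slice 7: Δl = 1.6/cos46.5° = 2.324 m; N'_7 = 25·cos46.5° = 17.2; c'Δl = 15.57; W sinα = 18.1
Σc'Δl = 106.7 kN/m; ΣN' = 632.7 kN/m; ΣW sinα = 232.3 kN/m
Resisting = 106.7 + 632.7·tan30.3° = 106.7 + 369.7 = 476.4 kN/m
FS = 476.4 / 232.3 = 2.051

FS = 2.05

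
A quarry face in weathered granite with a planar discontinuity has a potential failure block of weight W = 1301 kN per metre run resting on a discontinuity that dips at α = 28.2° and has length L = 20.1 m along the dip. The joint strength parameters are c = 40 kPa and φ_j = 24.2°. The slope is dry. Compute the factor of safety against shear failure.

Resolving the block weight along and normal to the plane and applying the Mohr–Coulomb strength on the joint:
N' = W cosα = 1301·cos28.2° = 1146.6 kN/m
Driving force T = W sinα = 1301·sin28.2° = 614.8 kN/m
Resisting force R = c·L + N'·tanφ_j = 40·20.1 + 1146.6·tan24.2° = 804.0 + 515.3 = 1319.3 kN/m
FS = R / T = 1319.3 / 614.8 = 2.146

FS = 2.15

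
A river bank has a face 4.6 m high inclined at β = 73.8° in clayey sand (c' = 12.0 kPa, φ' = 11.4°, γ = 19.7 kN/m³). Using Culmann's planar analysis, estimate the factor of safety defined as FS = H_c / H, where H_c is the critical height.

FS = 0.93

H_c = (4c'/γ) · sinβ cosφ' / [1 − cos(β − φ')]
    = (4·12.0/19.7) · sin73.8°·cos11.4° / [1 − cos62.4°]
    = 2.437 · 0.9413 / 0.5367 = 4.27 m
FS = H_c / H = 4.27 / 4.6 = 0.929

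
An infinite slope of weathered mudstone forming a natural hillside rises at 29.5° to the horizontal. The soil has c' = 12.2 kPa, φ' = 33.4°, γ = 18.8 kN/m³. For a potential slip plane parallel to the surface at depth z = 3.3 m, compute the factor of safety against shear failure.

For an infinite slope with a slip plane parallel to the surface (no pore pressure): FS = [c' + γz cos²β tanφ'] / [γz sinβ cosβ].
γz = 18.8·3.3 = 62.04 kN/m²
Numerator = 12.2 + 62.04·cos²29.5°·tan33.4° = 12.2 + 62.04·0.7575·0.6594 = 43.188 kPa
Denominator = 62.04·sin29.5°·cos29.5° = 62.04·0.4924·0.8704 = 26.589 kPa
FS = 43.188 / 26.589 = 1.624

FS = 1.62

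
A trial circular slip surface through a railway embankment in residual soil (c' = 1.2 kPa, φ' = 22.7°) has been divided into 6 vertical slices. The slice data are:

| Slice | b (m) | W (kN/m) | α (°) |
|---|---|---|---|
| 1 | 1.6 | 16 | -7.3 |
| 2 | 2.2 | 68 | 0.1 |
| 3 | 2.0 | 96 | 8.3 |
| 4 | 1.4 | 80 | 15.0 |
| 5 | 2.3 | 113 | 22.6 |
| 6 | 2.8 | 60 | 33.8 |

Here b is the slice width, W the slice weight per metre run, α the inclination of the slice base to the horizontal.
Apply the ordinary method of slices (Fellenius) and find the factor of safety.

Ordinary method of slices: FS = Σ[c'·Δl_i + (W_i cosα_i)·tanφ'] / Σ W_i sinα_i, with Δl_i = b_i / cosα_i.
Slice 1: Δl = 1.6/cos(-7.3°) = 1.613 m; N'_1 = 16·cos(-7.3°) = 15.9; c'Δl = 1.94; W sinα = -2.0
Slice 2: Δl = 2.2/cos0.1° = 2.200 m; N'_2 = 68·cos0.1° = 68.0; c'Δl = 2.64; W sinα = 0.1
Slice 3: Δl = 2.0/cos8.3° = 2.021 m; N'_3 = 96·cos8.3° = 95.0; c'Δl = 2.43; W sinα = 13.9
Slice 4: Δl = 1.4/cos15.0° = 1.449 m; N'_4 = 80·cos15.0° = 77.3; c'Δl = 1.74; W sinα = 20.7
Slice 5: Δl = 2.3/cos22.6° = 2.491 m; N'_5 = 113·cos22.6° = 104.3; c'Δl = 2.99; W sinα = 43.4
Slice 6: Δl = 2.8/cos33.8° = 3.369 m; N'_6 = 60·cos33.8° = 49.9; c'Δl = 4.04; W sinα = 33.4
Σc'Δl = 15.8 kN/m; ΣN' = 410.3 kN/m; ΣW sinα = 109.5 kN/m
Resisting = 15.8 + 410.3·tan22.7° = 15.8 + 171.6 = 187.4 kN/m
FS = 187.4 / 109.5 = 1.712

FS = 1.71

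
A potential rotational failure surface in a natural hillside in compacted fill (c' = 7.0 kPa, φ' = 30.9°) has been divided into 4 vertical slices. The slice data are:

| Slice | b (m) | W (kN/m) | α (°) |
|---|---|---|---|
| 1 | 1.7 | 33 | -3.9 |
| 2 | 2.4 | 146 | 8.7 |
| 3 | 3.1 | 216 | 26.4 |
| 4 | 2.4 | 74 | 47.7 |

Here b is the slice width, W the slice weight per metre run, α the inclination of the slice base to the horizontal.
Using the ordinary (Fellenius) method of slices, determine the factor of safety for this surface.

FS = 1.93

Ordinary method of slices: FS = Σ[c'·Δl_i + (W_i cosα_i)·tanφ'] / Σ W_i sinα_i, with Δl_i = b_i / cosα_i.
Slice 1: Δl = 1.7/cos(-3.9°) = 1.704 m; N'_1 = 33·cos(-3.9°) = 32.9; c'Δl = 11.93; W sinα = -2.2
Slice 2: Δl = 2.4/cos8.7° = 2.428 m; N'_2 = 146·cos8.7° = 144.3; c'Δl = 17.00; W sinα = 22.1
Slice 3: Δl = 3.1/cos26.4° = 3.461 m; N'_3 = 216·cos26.4° = 193.5; c'Δl = 24.23; W sinα = 96.0
Slice 4: Δl = 2.4/cos47.7° = 3.566 m; N'_4 = 74·cos47.7° = 49.8; c'Δl = 24.96; W sinα = 54.7
Σc'Δl = 78.1 kN/m; ΣN' = 420.5 kN/m; ΣW sinα = 170.6 kN/m
Resisting = 78.1 + 420.5·tan30.9° = 78.1 + 251.7 = 329.8 kN/m
FS = 329.8 / 170.6 = 1.933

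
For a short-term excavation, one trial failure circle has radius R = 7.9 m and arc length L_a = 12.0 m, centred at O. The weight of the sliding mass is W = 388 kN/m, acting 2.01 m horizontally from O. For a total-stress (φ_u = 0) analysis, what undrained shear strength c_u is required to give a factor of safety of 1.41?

c_u = 11.6 kPa

FS = c_u·L_a·R / (W·d), so c_u = FS·W·d / (L_a·R).
c_u = 1.41·388·2.01 / (12.00·7.9) = 1099.6 / 94.80 = 11.60 kPa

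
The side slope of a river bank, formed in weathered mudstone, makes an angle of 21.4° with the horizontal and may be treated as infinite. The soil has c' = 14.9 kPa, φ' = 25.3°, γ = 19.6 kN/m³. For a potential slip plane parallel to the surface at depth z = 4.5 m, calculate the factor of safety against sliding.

For an infinite slope with a slip plane parallel to the surface (no pore pressure): FS = [c' + γz cos²β tanφ'] / [γz sinβ cosβ].
γz = 19.6·4.5 = 88.20 kN/m²
Numerator = 14.9 + 88.20·cos²21.4°·tan25.3° = 14.9 + 88.20·0.8669·0.4727 = 51.041 kPa
Denominator = 88.20·sin21.4°·cos21.4° = 88.20·0.3649·0.9311 = 29.963 kPa
FS = 51.041 / 29.963 = 1.703

FS = 1.70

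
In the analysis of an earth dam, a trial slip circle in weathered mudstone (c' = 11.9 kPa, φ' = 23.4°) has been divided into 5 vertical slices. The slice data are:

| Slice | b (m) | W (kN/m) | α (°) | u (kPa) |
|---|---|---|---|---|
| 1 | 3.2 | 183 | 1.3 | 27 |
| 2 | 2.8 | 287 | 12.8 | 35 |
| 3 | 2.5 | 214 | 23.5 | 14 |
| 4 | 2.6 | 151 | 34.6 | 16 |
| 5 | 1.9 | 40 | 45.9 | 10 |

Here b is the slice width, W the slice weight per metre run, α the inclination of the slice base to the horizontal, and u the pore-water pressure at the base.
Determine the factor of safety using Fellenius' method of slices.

Ordinary method of slices: FS = Σ[c'·Δl_i + (W_i cosα_i − u_i·Δl_i)·tanφ'] / Σ W_i sinα_i, with Δl_i = b_i / cosα_i.
Slice 1: Δl = 3.2/cos1.3° = 3.201 m; N'_1 = 183·cos1.3° − 27·3.201 = 96.5; c'Δl = 38.09; W sinα = 4.2
Slice 2: Δl = 2.8/cos12.8° = 2.871 m; N'_2 = 287·cos12.8° − 35·2.871 = 179.4; c'Δl = 34.17; W sinα = 63.6
Slice 3: Δl = 2.5/cos23.5° = 2.726 m; N'_3 = 214·cos23.5° − 14·2.726 = 158.1; c'Δl = 32.44; W sinα = 85.3
Slice 4: Δl = 2.6/cos34.6° = 3.159 m; N'_4 = 151·cos34.6° − 16·3.159 = 73.8; c'Δl = 37.59; W sinα = 85.7
Slice 5: Δl = 1.9/cos45.9° = 2.730 m; N'_5 = 40·cos45.9° − 10·2.730 = 0.5; c'Δl = 32.49; W sinα = 28.7
Σc'Δl = 174.8 kN/m; ΣN' = 508.3 kN/m; ΣW sinα = 267.5 kN/m
Resisting = 174.8 + 508.3·tan23.4° = 174.8 + 220.0 = 394.7 kN/m
FS = 394.7 / 267.5 = 1.475

FS = 1.48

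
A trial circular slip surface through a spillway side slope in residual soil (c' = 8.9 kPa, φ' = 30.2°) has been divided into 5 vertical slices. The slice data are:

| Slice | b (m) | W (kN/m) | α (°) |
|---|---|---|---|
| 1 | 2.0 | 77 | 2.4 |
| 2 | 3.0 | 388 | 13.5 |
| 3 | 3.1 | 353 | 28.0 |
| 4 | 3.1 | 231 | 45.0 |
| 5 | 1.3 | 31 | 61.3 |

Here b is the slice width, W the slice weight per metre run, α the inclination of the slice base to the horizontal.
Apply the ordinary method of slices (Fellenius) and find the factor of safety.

FS = 1.53

Ordinary method of slices: FS = Σ[c'·Δl_i + (W_i cosα_i)·tanφ'] / Σ W_i sinα_i, with Δl_i = b_i / cosα_i.
Slice 1: Δl = 2.0/cos2.4° = 2.002 m; N'_1 = 77·cos2.4° = 76.9; c'Δl = 17.82; W sinα = 3.2
Slice 2: Δl = 3.0/cos13.5° = 3.085 m; N'_2 = 388·cos13.5° = 377.3; c'Δl = 27.46; W sinα = 90.6
Slice 3: Δl = 3.1/cos28.0° = 3.511 m; N'_3 = 353·cos28.0° = 311.7; c'Δl = 31.25; W sinα = 165.7
Slice 4: Δl = 3.1/cos45.0° = 4.384 m; N'_4 = 231·cos45.0° = 163.3; c'Δl = 39.02; W sinα = 163.3
Slice 5: Δl = 1.3/cos61.3° = 2.707 m; N'_5 = 31·cos61.3° = 14.9; c'Δl = 24.09; W sinα = 27.2
Σc'Δl = 139.6 kN/m; ΣN' = 944.1 kN/m; ΣW sinα = 450.1 kN/m
Resisting = 139.6 + 944.1·tan30.2° = 139.6 + 549.5 = 689.1 kN/m
FS = 689.1 / 450.1 = 1.531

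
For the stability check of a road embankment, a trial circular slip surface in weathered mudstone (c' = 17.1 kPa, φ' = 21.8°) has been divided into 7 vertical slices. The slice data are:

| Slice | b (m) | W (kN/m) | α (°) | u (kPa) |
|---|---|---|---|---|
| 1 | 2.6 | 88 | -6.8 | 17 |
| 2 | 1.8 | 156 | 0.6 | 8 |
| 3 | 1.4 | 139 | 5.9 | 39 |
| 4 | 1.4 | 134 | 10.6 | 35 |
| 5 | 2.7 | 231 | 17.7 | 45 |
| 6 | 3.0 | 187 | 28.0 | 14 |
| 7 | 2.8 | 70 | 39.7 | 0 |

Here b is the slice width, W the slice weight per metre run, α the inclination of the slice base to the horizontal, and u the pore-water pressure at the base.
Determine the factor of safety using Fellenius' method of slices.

Ordinary method of slices: FS = Σ[c'·Δl_i + (W_i cosα_i − u_i·Δl_i)·tanφ'] / Σ W_i sinα_i, with Δl_i = b_i / cosα_i.
Slice 1: Δl = 2.6/cos(-6.8°) = 2.618 m; N'_1 = 88·cos(-6.8°) − 17·2.618 = 42.9; c'Δl = 44.77; W sinα = -10.4
Slice 2: Δl = 1.8/cos0.6° = 1.800 m; N'_2 = 156·cos0.6° − 8·1.800 = 141.6; c'Δl = 30.78; W sinα = 1.6
Slice 3: Δl = 1.4/cos5.9° = 1.407 m; N'_3 = 139·cos5.9° − 39·1.407 = 83.4; c'Δl = 24.07; W sinα = 14.3
Slice 4: Δl = 1.4/cos10.6° = 1.424 m; N'_4 = 134·cos10.6° − 35·1.424 = 81.9; c'Δl = 24.36; W sinα = 24.6
Slice 5: Δl = 2.7/cos17.7° = 2.834 m; N'_5 = 231·cos17.7° − 45·2.834 = 92.5; c'Δl = 48.46; W sinα = 70.2
Slice 6: Δl = 3.0/cos28.0° = 3.398 m; N'_6 = 187·cos28.0° − 14·3.398 = 117.5; c'Δl = 58.10; W sinα = 87.8
Slice 7: Δl = 2.8/cos39.7° = 3.639 m; N'_7 = 70·cos39.7° − 0·3.639 = 53.9; c'Δl = 62.23; W sinα = 44.7
Σc'Δl = 292.8 kN/m; ΣN' = 613.6 kN/m; ΣW sinα = 232.9 kN/m
Resisting = 292.8 + 613.6·tan21.8° = 292.8 + 245.4 = 538.2 kN/m
FS = 538.2 / 232.9 = 2.311

FS = 2.31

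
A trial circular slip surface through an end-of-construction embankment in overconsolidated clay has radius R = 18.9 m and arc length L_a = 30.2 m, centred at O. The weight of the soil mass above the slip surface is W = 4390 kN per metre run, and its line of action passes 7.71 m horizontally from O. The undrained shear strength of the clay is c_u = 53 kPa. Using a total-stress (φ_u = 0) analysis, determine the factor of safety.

FS = 0.89

Taking moments about the centre O, the resisting moment is provided by the undrained shear strength acting along the arc:
M_R = c_u·L_a·R = 53·30.20·18.9 = 30251.3 kN·m/m
M_D = W·d = 4390·7.71 = 33846.9 kN·m/m
FS = M_R / M_D = 30251.3 / 33846.9 = 0.894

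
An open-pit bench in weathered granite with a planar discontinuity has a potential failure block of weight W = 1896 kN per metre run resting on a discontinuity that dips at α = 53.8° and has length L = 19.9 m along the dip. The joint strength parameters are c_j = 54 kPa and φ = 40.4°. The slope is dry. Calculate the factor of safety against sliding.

Resolving the block weight along and normal to the plane and applying the Mohr–Coulomb strength on the joint:
N' = W cosα = 1896·cos53.8° = 1119.8 kN/m
Driving force T = W sinα = 1896·sin53.8° = 1530.0 kN/m
Resisting force R = c_j·L + N'·tanφ = 54·19.9 + 1119.8·tan40.4° = 1074.6 + 953.0 = 2027.6 kN/m
FS = R / T = 2027.6 / 1530.0 = 1.325

FS = 1.33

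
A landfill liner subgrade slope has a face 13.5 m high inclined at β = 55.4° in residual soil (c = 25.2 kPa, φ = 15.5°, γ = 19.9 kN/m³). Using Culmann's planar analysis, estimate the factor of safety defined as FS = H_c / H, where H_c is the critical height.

FS = 1.28

H_c = (4c/γ) · sinβ cosφ / [1 − cos(β − φ)]
    = (4·25.2/19.9) · sin55.4°·cos15.5° / [1 − cos39.9°]
    = 5.065 · 0.7932 / 0.2328 = 17.26 m
FS = H_c / H = 17.26 / 13.5 = 1.278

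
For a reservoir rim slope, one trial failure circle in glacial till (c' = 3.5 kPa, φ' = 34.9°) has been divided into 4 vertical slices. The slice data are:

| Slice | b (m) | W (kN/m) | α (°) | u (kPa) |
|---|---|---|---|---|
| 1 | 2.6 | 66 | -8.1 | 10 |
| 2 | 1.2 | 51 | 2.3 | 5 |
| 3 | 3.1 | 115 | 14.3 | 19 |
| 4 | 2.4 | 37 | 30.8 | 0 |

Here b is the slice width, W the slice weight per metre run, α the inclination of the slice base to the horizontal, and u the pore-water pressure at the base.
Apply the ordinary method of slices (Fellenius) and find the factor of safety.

Ordinary method of slices: FS = Σ[c'·Δl_i + (W_i cosα_i − u_i·Δl_i)·tanφ'] / Σ W_i sinα_i, with Δl_i = b_i / cosα_i.
Slice 1: Δl = 2.6/cos(-8.1°) = 2.626 m; N'_1 = 66·cos(-8.1°) − 10·2.626 = 39.1; c'Δl = 9.19; W sinα = -9.3
Slice 2: Δl = 1.2/cos2.3° = 1.201 m; N'_2 = 51·cos2.3° − 5·1.201 = 45.0; c'Δl = 4.20; W sinα = 2.0
Slice 3: Δl = 3.1/cos14.3° = 3.199 m; N'_3 = 115·cos14.3° − 19·3.199 = 50.7; c'Δl = 11.20; W sinα = 28.4
Slice 4: Δl = 2.4/cos30.8° = 2.794 m; N'_4 = 37·cos30.8° − 0·2.794 = 31.8; c'Δl = 9.78; W sinα = 18.9
Σc'Δl = 34.4 kN/m; ΣN' = 166.5 kN/m; ΣW sinα = 40.1 kN/m
Resisting = 34.4 + 166.5·tan34.9° = 34.4 + 116.1 = 150.5 kN/m
FS = 150.5 / 40.1 = 3.753

FS = 3.75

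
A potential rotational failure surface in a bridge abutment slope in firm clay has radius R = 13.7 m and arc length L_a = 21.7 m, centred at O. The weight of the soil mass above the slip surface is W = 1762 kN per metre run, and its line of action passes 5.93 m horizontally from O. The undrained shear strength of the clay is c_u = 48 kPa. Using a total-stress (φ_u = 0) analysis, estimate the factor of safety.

FS = 1.37

Taking moments about the centre O, the resisting moment is provided by the undrained shear strength acting along the arc:
M_R = c_u·L_a·R = 48·21.70·13.7 = 14269.9 kN·m/m
M_D = W·d = 1762·5.93 = 10448.7 kN·m/m
FS = M_R / M_D = 14269.9 / 10448.7 = 1.366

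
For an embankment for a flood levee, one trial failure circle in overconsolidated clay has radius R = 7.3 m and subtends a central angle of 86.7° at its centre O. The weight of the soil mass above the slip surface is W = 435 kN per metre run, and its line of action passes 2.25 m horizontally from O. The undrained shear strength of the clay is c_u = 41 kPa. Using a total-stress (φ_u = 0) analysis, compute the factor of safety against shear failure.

Taking moments about the centre O, the resisting moment is provided by the undrained shear strength acting along the arc:
Arc length L_a = R·θ = 7.3·(86.7°·π/180) = 7.3·1.5132 = 11.05 m
M_R = c_u·L_a·R = 41·11.05·7.3 = 3306.2 kN·m/m
M_D = W·d = 435·2.25 = 978.8 kN·m/m
FS = M_R / M_D = 3306.2 / 978.8 = 3.378

FS = 3.38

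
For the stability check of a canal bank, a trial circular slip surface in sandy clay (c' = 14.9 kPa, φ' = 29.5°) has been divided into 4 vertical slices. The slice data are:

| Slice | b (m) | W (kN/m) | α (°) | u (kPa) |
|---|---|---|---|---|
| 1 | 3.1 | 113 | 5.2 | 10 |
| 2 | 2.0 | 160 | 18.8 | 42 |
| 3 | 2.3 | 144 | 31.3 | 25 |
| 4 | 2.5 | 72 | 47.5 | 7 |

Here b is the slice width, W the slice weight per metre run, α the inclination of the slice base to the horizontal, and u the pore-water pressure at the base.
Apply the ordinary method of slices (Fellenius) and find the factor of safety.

Ordinary method of slices: FS = Σ[c'·Δl_i + (W_i cosα_i − u_i·Δl_i)·tanφ'] / Σ W_i sinα_i, with Δl_i = b_i / cosα_i.
Slice 1: Δl = 3.1/cos5.2° = 3.113 m; N'_1 = 113·cos5.2° − 10·3.113 = 81.4; c'Δl = 46.38; W sinα = 10.2
Slice 2: Δl = 2.0/cos18.8° = 2.113 m; N'_2 = 160·cos18.8° − 42·2.113 = 62.7; c'Δl = 31.48; W sinα = 51.6
Slice 3: Δl = 2.3/cos31.3° = 2.692 m; N'_3 = 144·cos31.3° − 25·2.692 = 55.7; c'Δl = 40.11; W sinα = 74.8
Slice 4: Δl = 2.5/cos47.5° = 3.700 m; N'_4 = 72·cos47.5° − 7·3.700 = 22.7; c'Δl = 55.14; W sinα = 53.1
Σc'Δl = 173.1 kN/m; ΣN' = 222.6 kN/m; ΣW sinα = 189.7 kN/m
Resisting = 173.1 + 222.6·tan29.5° = 173.1 + 126.0 = 299.1 kN/m
FS = 299.1 / 189.7 = 1.576

FS = 1.58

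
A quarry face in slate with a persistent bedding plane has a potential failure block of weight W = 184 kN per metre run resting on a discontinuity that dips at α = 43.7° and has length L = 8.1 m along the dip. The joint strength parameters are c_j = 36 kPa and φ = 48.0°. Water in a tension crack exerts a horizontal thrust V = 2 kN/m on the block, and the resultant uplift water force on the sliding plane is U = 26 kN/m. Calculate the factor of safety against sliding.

Resolving the block weight along and normal to the plane and applying the Mohr–Coulomb strength on the joint:
N' = W cosα − U − V sinα = 184·cos43.7° − 26 − 2·sin43.7° = 105.6 kN/m
Driving force T = W sinα + V cosα = 184·sin43.7° + 2·cos43.7° = 128.6 kN/m
Resisting force R = c_j·L + N'·tanφ = 36·8.1 + 105.6·tan48.0° = 291.6 + 117.3 = 408.9 kN/m
FS = R / T = 408.9 / 128.6 = 3.181

FS = 3.18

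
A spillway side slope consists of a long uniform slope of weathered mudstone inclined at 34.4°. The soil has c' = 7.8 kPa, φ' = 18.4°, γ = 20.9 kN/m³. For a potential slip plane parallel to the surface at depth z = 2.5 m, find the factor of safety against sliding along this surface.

FS = 0.81

For an infinite slope with a slip plane parallel to the surface (no pore pressure): FS = [c' + γz cos²β tanφ'] / [γz sinβ cosβ].
γz = 20.9·2.5 = 52.25 kN/m²
Numerator = 7.8 + 52.25·cos²34.4°·tan18.4° = 7.8 + 52.25·0.6808·0.3327 = 19.633 kPa
Denominator = 52.25·sin34.4°·cos34.4° = 52.25·0.5650·0.8251 = 24.357 kPa
FS = 19.633 / 24.357 = 0.806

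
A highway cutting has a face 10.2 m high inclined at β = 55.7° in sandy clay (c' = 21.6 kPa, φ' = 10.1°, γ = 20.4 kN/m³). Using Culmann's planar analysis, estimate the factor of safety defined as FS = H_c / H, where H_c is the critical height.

H_c = (4c'/γ) · sinβ cosφ' / [1 − cos(β − φ')]
    = (4·21.6/20.4) · sin55.7°·cos10.1° / [1 − cos45.6°]
    = 4.235 · 0.8133 / 0.3003 = 11.47 m
FS = H_c / H = 11.47 / 10.2 = 1.124

FS = 1.12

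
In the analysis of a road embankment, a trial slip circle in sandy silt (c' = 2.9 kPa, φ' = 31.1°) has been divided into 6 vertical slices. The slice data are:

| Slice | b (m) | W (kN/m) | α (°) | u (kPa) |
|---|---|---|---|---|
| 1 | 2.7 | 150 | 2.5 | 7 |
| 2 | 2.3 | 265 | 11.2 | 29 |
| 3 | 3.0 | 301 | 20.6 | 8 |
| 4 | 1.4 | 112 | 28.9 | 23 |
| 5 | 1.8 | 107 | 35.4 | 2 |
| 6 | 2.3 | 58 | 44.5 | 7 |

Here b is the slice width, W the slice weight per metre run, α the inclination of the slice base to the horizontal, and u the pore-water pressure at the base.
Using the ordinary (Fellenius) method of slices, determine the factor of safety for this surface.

Ordinary method of slices: FS = Σ[c'·Δl_i + (W_i cosα_i − u_i·Δl_i)·tanφ'] / Σ W_i sinα_i, with Δl_i = b_i / cosα_i.
Slice 1: Δl = 2.7/cos2.5° = 2.703 m; N'_1 = 150·cos2.5° − 7·2.703 = 130.9; c'Δl = 7.84; W sinα = 6.5
Slice 2: Δl = 2.3/cos11.2° = 2.345 m; N'_2 = 265·cos11.2° − 29·2.345 = 192.0; c'Δl = 6.80; W sinα = 51.5
Slice 3: Δl = 3.0/cos20.6° = 3.205 m; N'_3 = 301·cos20.6° − 8·3.205 = 256.1; c'Δl = 9.29; W sinα = 105.9
Slice 4: Δl = 1.4/cos28.9° = 1.599 m; N'_4 = 112·cos28.9° − 23·1.599 = 61.3; c'Δl = 4.64; W sinα = 54.1
Slice 5: Δl = 1.8/cos35.4° = 2.208 m; N'_5 = 107·cos35.4° − 2·2.208 = 82.8; c'Δl = 6.40; W sinα = 62.0
Slice 6: Δl = 2.3/cos44.5° = 3.225 m; N'_6 = 58·cos44.5° − 7·3.225 = 18.8; c'Δl = 9.35; W sinα = 40.7
Σc'Δl = 44.3 kN/m; ΣN' = 741.9 kN/m; ΣW sinα = 320.7 kN/m
Resisting = 44.3 + 741.9·tan31.1° = 44.3 + 447.5 = 491.9 kN/m
FS = 491.9 / 320.7 = 1.534

FS = 1.53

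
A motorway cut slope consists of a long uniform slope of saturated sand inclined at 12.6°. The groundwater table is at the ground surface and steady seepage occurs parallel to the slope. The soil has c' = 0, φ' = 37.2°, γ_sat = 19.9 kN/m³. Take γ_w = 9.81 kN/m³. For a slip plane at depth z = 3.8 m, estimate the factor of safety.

FS = 1.72

With seepage parallel to the slope and the water table at the surface, the effective normal stress on the slip plane uses the buoyant unit weight γ' = γ_sat − γ_w while the driving shear stress uses γ_sat:
FS = [c' + γ' z cos²β tanφ'] / [γ_sat z sinβ cosβ]
(For c' = 0 this reduces to FS = (γ'/γ_sat)·tanφ'/tanβ.)
γ' = 19.9 − 9.81 = 10.09 kN/m³
Numerator = 0.0 + 10.09·3.8·cos²12.6°·tan37.2° = 0.0 + 10.09·3.8·0.9524·0.7590 = 27.718 kPa
Denominator = 19.9·3.8·sin12.6°·cos12.6° = 19.9·3.8·0.2181·0.9759 = 16.099 kPa
FS = 27.718 / 16.099 = 1.722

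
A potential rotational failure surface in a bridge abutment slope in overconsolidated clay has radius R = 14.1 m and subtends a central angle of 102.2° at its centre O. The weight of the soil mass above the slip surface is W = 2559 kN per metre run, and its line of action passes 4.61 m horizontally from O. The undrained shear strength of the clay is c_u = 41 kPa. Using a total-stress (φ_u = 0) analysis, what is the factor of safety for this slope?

Taking moments about the centre O, the resisting moment is provided by the undrained shear strength acting along the arc:
Arc length L_a = R·θ = 14.1·(102.2°·π/180) = 14.1·1.7837 = 25.15 m
M_R = c_u·L_a·R = 41·25.15·14.1 = 14539.5 kN·m/m
M_D = W·d = 2559·4.61 = 11797.0 kN·m/m
FS = M_R / M_D = 14539.5 / 11797.0 = 1.232

FS = 1.23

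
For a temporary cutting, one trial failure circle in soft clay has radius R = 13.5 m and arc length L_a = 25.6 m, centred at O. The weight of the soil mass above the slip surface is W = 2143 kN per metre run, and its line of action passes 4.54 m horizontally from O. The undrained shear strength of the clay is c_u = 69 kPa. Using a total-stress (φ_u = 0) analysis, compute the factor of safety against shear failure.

Taking moments about the centre O, the resisting moment is provided by the undrained shear strength acting along the arc:
M_R = c_u·L_a·R = 69·25.60·13.5 = 23846.4 kN·m/m
M_D = W·d = 2143·4.54 = 9729.2 kN·m/m
FS = M_R / M_D = 23846.4 / 9729.2 = 2.451

FS = 2.45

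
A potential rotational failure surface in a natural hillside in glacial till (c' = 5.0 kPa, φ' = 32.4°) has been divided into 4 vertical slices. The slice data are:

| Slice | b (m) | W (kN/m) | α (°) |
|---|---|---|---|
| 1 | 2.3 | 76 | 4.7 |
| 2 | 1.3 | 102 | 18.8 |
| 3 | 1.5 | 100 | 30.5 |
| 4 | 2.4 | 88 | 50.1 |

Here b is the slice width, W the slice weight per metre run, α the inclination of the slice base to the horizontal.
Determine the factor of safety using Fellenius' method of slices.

FS = 1.56

Ordinary method of slices: FS = Σ[c'·Δl_i + (W_i cosα_i)·tanφ'] / Σ W_i sinα_i, with Δl_i = b_i / cosα_i.
Slice 1: Δl = 2.3/cos4.7° = 2.308 m; N'_1 = 76·cos4.7° = 75.7; c'Δl = 11.54; W sinα = 6.2
Slice 2: Δl = 1.3/cos18.8° = 1.373 m; N'_2 = 102·cos18.8° = 96.6; c'Δl = 6.87; W sinα = 32.9
Slice 3: Δl = 1.5/cos30.5° = 1.741 m; N'_3 = 100·cos30.5° = 86.2; c'Δl = 8.70; W sinα = 50.8
Slice 4: Δl = 2.4/cos50.1° = 3.742 m; N'_4 = 88·cos50.1° = 56.4; c'Δl = 18.71; W sinα = 67.5
Σc'Δl = 45.8 kN/m; ΣN' = 314.9 kN/m; ΣW sinα = 157.4 kN/m
Resisting = 45.8 + 314.9·tan32.4° = 45.8 + 199.8 = 245.7 kN/m
FS = 245.7 / 157.4 = 1.561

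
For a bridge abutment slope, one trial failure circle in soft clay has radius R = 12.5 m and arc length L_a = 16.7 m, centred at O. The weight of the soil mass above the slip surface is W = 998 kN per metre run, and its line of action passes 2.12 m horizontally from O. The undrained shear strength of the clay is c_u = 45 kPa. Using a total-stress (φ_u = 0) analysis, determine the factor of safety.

Taking moments about the centre O, the resisting moment is provided by the undrained shear strength acting along the arc:
M_R = c_u·L_a·R = 45·16.70·12.5 = 9393.8 kN·m/m
M_D = W·d = 998·2.12 = 2115.8 kN·m/m
FS = M_R / M_D = 9393.8 / 2115.8 = 4.440

FS = 4.44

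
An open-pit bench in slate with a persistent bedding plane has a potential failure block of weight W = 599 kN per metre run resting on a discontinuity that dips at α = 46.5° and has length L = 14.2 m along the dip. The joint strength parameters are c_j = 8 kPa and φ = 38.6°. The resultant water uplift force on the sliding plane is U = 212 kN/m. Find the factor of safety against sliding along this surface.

FS = 0.63

Resolving the block weight along and normal to the plane and applying the Mohr–Coulomb strength on the joint:
N' = W cosα − U = 599·cos46.5° − 212 = 200.3 kN/m
Driving force T = W sinα = 599·sin46.5° = 434.5 kN/m
Resisting force R = c_j·L + N'·tanφ = 8·14.2 + 200.3·tan38.6° = 113.6 + 159.9 = 273.5 kN/m
FS = R / T = 273.5 / 434.5 = 0.629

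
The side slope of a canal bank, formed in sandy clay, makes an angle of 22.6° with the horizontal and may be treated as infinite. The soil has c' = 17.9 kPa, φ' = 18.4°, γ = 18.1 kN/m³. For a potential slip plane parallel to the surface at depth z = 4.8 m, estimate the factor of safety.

FS = 1.38

For an infinite slope with a slip plane parallel to the surface (no pore pressure): FS = [c' + γz cos²β tanφ'] / [γz sinβ cosβ].
γz = 18.1·4.8 = 86.88 kN/m²
Numerator = 17.9 + 86.88·cos²22.6°·tan18.4° = 17.9 + 86.88·0.8523·0.3327 = 42.533 kPa
Denominator = 86.88·sin22.6°·cos22.6° = 86.88·0.3843·0.9232 = 30.824 kPa
FS = 42.533 / 30.824 = 1.380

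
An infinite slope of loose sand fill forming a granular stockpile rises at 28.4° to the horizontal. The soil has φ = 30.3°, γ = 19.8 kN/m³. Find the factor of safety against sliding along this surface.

FS = 1.08

For a dry cohesionless infinite slope the factor of safety is FS = tanφ / tanβ.
FS = tan30.3° / tan28.4° = 0.5844 / 0.5407 = 1.081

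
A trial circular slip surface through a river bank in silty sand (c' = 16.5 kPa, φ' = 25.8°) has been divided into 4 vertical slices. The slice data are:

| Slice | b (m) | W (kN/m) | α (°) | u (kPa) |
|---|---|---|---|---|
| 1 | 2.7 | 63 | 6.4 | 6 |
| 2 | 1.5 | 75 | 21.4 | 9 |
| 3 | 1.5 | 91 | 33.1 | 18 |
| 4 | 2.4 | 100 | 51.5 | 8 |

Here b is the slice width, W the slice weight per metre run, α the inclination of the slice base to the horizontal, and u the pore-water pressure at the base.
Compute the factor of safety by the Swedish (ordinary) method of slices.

FS = 1.54

Ordinary method of slices: FS = Σ[c'·Δl_i + (W_i cosα_i − u_i·Δl_i)·tanφ'] / Σ W_i sinα_i, with Δl_i = b_i / cosα_i.
Slice 1: Δl = 2.7/cos6.4° = 2.717 m; N'_1 = 63·cos6.4° − 6·2.717 = 46.3; c'Δl = 44.83; W sinα = 7.0
Slice 2: Δl = 1.5/cos21.4° = 1.611 m; N'_2 = 75·cos21.4° − 9·1.611 = 55.3; c'Δl = 26.58; W sinα = 27.4
Slice 3: Δl = 1.5/cos33.1° = 1.791 m; N'_3 = 91·cos33.1° − 18·1.791 = 44.0; c'Δl = 29.54; W sinα = 49.7
Slice 4: Δl = 2.4/cos51.5° = 3.855 m; N'_4 = 100·cos51.5° − 8·3.855 = 31.4; c'Δl = 63.61; W sinα = 78.3
Σc'Δl = 164.6 kN/m; ΣN' = 177.0 kN/m; ΣW sinα = 162.3 kN/m
Resisting = 164.6 + 177.0·tan25.8° = 164.6 + 85.6 = 250.2 kN/m
FS = 250.2 / 162.3 = 1.541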